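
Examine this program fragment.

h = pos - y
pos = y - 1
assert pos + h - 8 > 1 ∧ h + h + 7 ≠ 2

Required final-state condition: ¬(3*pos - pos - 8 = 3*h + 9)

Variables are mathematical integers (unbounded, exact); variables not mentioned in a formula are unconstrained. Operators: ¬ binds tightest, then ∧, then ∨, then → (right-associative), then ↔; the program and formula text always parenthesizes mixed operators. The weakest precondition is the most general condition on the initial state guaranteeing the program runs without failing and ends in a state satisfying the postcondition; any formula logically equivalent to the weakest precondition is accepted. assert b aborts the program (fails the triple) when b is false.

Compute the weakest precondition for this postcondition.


Working backward. After the program, the postcondition ¬(3*pos - pos - 8 = 3*h + 9) must hold; in canonical form it is ¬(2*pos = 3*h + 17).
Before assert pos + h - 8 > 1 ∧ h + h + 7 ≠ 2: h + pos > 9 ∧ 2*h ≠ -5 ∧ (¬(2*pos = 3*h + 17))
Before pos := y - 1: h + y > 10 ∧ 2*h ≠ -5 ∧ (¬(2*y = 3*h + 19))
Before h := pos - y: pos > 10 ∧ 2*pos ≠ 2*y - 5 ∧ (¬(5*y = 3*pos + 19))
Answer: WP = pos > 10 ∧ 2*pos ≠ 2*y - 5 ∧ (¬(5*y = 3*pos + 19))


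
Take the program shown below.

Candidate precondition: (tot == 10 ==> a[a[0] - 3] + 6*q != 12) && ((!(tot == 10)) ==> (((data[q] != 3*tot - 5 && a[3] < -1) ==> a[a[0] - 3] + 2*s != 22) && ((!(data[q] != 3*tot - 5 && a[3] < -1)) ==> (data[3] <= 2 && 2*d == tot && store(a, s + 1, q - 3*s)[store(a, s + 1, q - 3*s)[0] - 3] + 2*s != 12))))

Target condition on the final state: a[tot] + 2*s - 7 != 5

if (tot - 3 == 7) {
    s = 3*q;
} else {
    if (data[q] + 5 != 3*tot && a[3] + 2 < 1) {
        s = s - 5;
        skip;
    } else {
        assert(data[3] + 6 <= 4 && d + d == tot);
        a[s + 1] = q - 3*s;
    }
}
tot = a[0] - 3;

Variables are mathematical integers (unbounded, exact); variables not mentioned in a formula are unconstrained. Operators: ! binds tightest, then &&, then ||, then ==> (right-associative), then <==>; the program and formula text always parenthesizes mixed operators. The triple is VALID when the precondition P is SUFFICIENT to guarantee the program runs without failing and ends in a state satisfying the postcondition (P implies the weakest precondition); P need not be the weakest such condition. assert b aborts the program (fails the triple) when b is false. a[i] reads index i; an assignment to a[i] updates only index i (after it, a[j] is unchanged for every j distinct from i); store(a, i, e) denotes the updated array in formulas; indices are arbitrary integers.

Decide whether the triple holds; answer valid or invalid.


Working backward. After the program, the postcondition a[tot] + 2*s - 7 != 5 must hold; in canonical form it is a[tot] + 2*s != 12.
Before tot := a[0] - 3: a[a[0] - 3] + 2*s != 12
Then branch requires a[a[0] - 3] + 6*q != 12; else branch requires ((data[q] != 3*tot - 5 && a[3] < -1) ==> a[a[0] - 3] + 2*s != 22) && ((!(data[q] != 3*tot - 5 && a[3] < -1)) ==> (data[3] <= -2 && 2*d == tot && store(a, s + 1, q - 3*s)[store(a, s + 1, q - 3*s)[0] - 3] + 2*s != 12)).
Before the if: (tot == 10 ==> a[a[0] - 3] + 6*q != 12) && ((!(tot == 10)) ==> (((data[q] != 3*tot - 5 && a[3] < -1) ==> a[a[0] - 3] + 2*s != 22) && ((!(data[q] != 3*tot - 5 && a[3] < -1)) ==> (data[3] <= -2 && 2*d == tot && store(a, s + 1, q - 3*s)[store(a, s + 1, q - 3*s)[0] - 3] + 2*s != 12))))
The weakest precondition is (tot == 10 ==> a[a[0] - 3] + 6*q != 12) && ((!(tot == 10)) ==> (((data[q] != 3*tot - 5 && a[3] < -1) ==> a[a[0] - 3] + 2*s != 22) && ((!(data[q] != 3*tot - 5 && a[3] < -1)) ==> (data[3] <= -2 && 2*d == tot && store(a, s + 1, q - 3*s)[store(a, s + 1, q - 3*s)[0] - 3] + 2*s != 12)))).
Check whether (tot == 10 ==> a[a[0] - 3] + 6*q != 12) && ((!(tot == 10)) ==> (((data[q] != 3*tot - 5 && a[3] < -1) ==> a[a[0] - 3] + 2*s != 22) && ((!(data[q] != 3*tot - 5 && a[3] < -1)) ==> (data[3] <= 2 && 2*d == tot && store(a, s + 1, q - 3*s)[store(a, s + 1, q - 3*s)[0] - 3] + 2*s != 12)))) implies it.
Countermodel: at the initial state a = {[-28409] = 7, [0] = 4822, [3] = 7, [4819] = 7, elsewhere 7}, d = 1, data = {[-28409] = 1, [0] = 2, [3] = -1, [4819] = 2, elsewhere 2}, q = -28409, s = 4818, tot = 2, the precondition holds but the weakest precondition fails.
Answer: invalid


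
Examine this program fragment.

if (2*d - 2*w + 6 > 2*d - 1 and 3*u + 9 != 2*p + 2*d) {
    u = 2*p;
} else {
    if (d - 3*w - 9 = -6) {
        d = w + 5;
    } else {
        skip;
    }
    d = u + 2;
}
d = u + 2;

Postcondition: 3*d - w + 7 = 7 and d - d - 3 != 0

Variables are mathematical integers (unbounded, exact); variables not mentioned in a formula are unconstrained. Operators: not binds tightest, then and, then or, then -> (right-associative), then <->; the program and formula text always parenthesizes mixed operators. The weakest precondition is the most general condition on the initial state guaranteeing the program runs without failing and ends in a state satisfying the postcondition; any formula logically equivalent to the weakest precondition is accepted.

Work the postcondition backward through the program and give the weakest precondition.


Working backward. After the program, the postcondition 3*d - w + 7 = 7 and d - d - 3 != 0 must hold; in canonical form it is 3*d = w.
Before d := u + 2: 3*u = w - 6
Then branch requires 6*p = w - 6; else branch requires (d = 3*w + 3 -> 3*u = w - 6) and ((not (d = 3*w + 3)) -> 3*u = w - 6).
Before the if: ((2*w < 7 and 3*u != 2*d + 2*p - 9) -> 6*p = w - 6) and ((not (2*w < 7 and 3*u != 2*d + 2*p - 9)) -> ((d = 3*w + 3 -> 3*u = w - 6) and ((not (d = 3*w + 3)) -> 3*u = w - 6)))
Answer: WP = ((2*w < 7 and 3*u != 2*d + 2*p - 9) -> 6*p = w - 6) and ((not (2*w < 7 and 3*u != 2*d + 2*p - 9)) -> ((d = 3*w + 3 -> 3*u = w - 6) and ((not (d = 3*w + 3)) -> 3*u = w - 6)))


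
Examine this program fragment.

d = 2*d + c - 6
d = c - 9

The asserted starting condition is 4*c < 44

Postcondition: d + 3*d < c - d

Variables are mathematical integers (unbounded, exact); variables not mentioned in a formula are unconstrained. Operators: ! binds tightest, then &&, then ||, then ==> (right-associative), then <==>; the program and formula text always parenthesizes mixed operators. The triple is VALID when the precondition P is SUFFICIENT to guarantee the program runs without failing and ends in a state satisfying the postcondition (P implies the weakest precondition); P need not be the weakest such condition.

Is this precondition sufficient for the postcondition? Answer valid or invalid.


Working backward. After the program, the postcondition d + 3*d < c - d must hold; in canonical form it is 5*d < c.
Before d := c - 9: 4*c < 45
Before d := 2*d + c - 6: 4*c < 45
The weakest precondition is 4*c < 45.
Check whether 4*c < 44 implies it.
Every state satisfying the precondition satisfies the weakest precondition: the implication holds.
Answer: valid


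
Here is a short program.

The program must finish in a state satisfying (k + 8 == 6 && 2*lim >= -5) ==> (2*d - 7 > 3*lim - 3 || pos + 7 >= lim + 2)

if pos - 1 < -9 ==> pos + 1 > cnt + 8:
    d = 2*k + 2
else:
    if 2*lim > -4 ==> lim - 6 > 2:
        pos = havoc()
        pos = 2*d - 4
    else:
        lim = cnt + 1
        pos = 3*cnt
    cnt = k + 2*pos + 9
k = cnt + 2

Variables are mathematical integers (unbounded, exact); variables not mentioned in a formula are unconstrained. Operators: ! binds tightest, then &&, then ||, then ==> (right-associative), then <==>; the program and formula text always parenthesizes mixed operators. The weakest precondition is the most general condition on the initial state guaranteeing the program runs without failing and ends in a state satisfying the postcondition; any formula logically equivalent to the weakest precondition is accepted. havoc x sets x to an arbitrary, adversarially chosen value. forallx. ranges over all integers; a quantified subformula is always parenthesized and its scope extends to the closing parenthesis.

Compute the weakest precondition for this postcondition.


Working backward. After the program, the postcondition (k + 8 == 6 && 2*lim >= -5) ==> (2*d - 7 > 3*lim - 3 || pos + 7 >= lim + 2) must hold; in canonical form it is (k == -2 && 2*lim >= -5) ==> (2*d > 3*lim + 4 || pos >= lim - 5).
Before k := cnt + 2: (cnt == -4 && 2*lim >= -5) ==> (2*d > 3*lim + 4 || pos >= lim - 5)
Then branch requires (cnt == -4 && 2*lim >= -5) ==> (4*k > 3*lim || pos >= lim - 5); else branch requires ((2*lim > -4 ==> lim > 8) ==> ((4*d + k == -5 && 2*lim >= -5) ==> (2*d > 3*lim + 4 || 2*d >= lim - 1))) && ((!(2*lim > -4 ==> lim > 8)) ==> ((6*cnt + k == -13 && 2*cnt >= -7) ==> (2*d > 3*cnt + 7 || 2*cnt >= -4))).
Before the if: ((pos < -8 ==> pos > cnt + 7) ==> ((cnt == -4 && 2*lim >= -5) ==> (4*k > 3*lim || pos >= lim - 5))) && ((!(pos < -8 ==> pos > cnt + 7)) ==> (((2*lim > -4 ==> lim > 8) ==> ((4*d + k == -5 && 2*lim >= -5) ==> (2*d > 3*lim + 4 || 2*d >= lim - 1))) && ((!(2*lim > -4 ==> lim > 8)) ==> ((6*cnt + k == -13 && 2*cnt >= -7) ==> (2*d > 3*cnt + 7 || 2*cnt >= -4)))))
Answer: WP = ((pos < -8 ==> pos > cnt + 7) ==> ((cnt == -4 && 2*lim >= -5) ==> (4*k > 3*lim || pos >= lim - 5))) && ((!(pos < -8 ==> pos > cnt + 7)) ==> (((2*lim > -4 ==> lim > 8) ==> ((4*d + k == -5 && 2*lim >= -5) ==> (2*d > 3*lim + 4 || 2*d >= lim - 1))) && ((!(2*lim > -4 ==> lim > 8)) ==> ((6*cnt + k == -13 && 2*cnt >= -7) ==> (2*d > 3*cnt + 7 || 2*cnt >= -4)))))


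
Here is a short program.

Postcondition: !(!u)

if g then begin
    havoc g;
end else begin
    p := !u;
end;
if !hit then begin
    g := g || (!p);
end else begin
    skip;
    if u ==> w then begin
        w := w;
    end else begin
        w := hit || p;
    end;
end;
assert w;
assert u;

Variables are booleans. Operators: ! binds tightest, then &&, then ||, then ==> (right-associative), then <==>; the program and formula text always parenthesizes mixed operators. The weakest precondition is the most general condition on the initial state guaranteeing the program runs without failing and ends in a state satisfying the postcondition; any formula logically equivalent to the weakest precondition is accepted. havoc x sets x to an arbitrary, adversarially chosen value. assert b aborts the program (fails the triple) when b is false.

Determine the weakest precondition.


Working backward. After the program, the postcondition !(!u) must hold; in canonical form it is u.
Before assert u: u
Before assert w: w && u
Then branch requires w && u; else branch requires ((u ==> w) ==> (w && u)) && ((!(u ==> w)) ==> ((hit || p) && u)).
Before the if: ((!hit) ==> (w && u)) && (hit ==> (((u ==> w) ==> (w && u)) && ((!(u ==> w)) ==> ((hit || p) && u))))
Then branch requires ((!hit) ==> (w && u)) && (hit ==> (((u ==> w) ==> (w && u)) && ((!(u ==> w)) ==> ((hit || p) && u)))); else branch requires ((!hit) ==> (w && u)) && (hit ==> (((u ==> w) ==> (w && u)) && ((!(u ==> w)) ==> ((hit || (!u)) && u)))).
Before the if: (g ==> (((!hit) ==> (w && u)) && (hit ==> (((u ==> w) ==> (w && u)) && ((!(u ==> w)) ==> ((hit || p) && u)))))) && ((!g) ==> (((!hit) ==> (w && u)) && (hit ==> (((u ==> w) ==> (w && u)) && ((!(u ==> w)) ==> ((hit || (!u)) && u))))))
Answer: WP = (g ==> (((!hit) ==> (w && u)) && (hit ==> (((u ==> w) ==> (w && u)) && ((!(u ==> w)) ==> ((hit || p) && u)))))) && ((!g) ==> (((!hit) ==> (w && u)) && (hit ==> (((u ==> w) ==> (w && u)) && ((!(u ==> w)) ==> ((hit || (!u)) && u))))))


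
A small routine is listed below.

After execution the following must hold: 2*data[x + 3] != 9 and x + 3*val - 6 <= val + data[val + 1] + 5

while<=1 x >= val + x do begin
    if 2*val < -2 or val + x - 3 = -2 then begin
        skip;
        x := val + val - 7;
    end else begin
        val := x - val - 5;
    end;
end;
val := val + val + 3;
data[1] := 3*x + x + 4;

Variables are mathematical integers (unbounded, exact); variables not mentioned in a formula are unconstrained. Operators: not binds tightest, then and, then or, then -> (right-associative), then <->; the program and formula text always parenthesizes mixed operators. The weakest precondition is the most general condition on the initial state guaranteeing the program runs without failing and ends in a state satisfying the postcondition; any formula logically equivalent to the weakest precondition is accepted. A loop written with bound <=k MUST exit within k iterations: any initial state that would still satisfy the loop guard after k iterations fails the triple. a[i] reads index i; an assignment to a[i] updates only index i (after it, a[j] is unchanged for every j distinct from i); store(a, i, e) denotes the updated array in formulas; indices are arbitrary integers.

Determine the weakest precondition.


Working backward. After the program, the postcondition 2*data[x + 3] != 9 and x + 3*val - 6 <= val + data[val + 1] + 5 must hold; in canonical form it is 2*data[x + 3] != 9 and 2*val + x <= data[val + 1] + 11.
Before data[1] := 3*x + x + 4: 2*store(data, 1, 4*x + 4)[x + 3] != 9 and 2*val + x <= store(data, 1, 4*x + 4)[val + 1] + 11
Before val := val + val + 3: 2*store(data, 1, 4*x + 4)[x + 3] != 9 and 4*val + x <= store(data, 1, 4*x + 4)[2*val + 4] + 5
Before the loop (bound <=1), unroll the exhaustion recursion (WP_0 = exit-now case; WP_j = one more guarded iteration, up to j = 1):
  WP_0: (not (val <= 0)) and 2*store(data, 1, 4*x + 4)[x + 3] != 9 and 4*val + x <= store(data, 1, 4*x + 4)[2*val + 4] + 5
  WP_1: (val <= 0 -> (((2*val < -2 or val + x = 1) -> ((not (val <= 0)) and 2*store(data, 1, 8*val - 24)[2*val - 4] != 9 and 6*val <= store(data, 1, 8*val - 24)[2*val + 4] + 12)) and ((not (2*val < -2 or val + x = 1)) -> ((not (x <= val + 5)) and 2*store(data, 1, 4*x + 4)[x + 3] != 9 and 5*x <= store(data, 1, 4*x + 4)[-2*val + 2*x - 6] + 4*val + 25)))) and ((not (val <= 0)) -> (2*store(data, 1, 4*x + 4)[x + 3] != 9 and 4*val + x <= store(data, 1, 4*x + 4)[2*val + 4] + 5))
So before the loop: (val <= 0 -> (((2*val < -2 or val + x = 1) -> ((not (val <= 0)) and 2*store(data, 1, 8*val - 24)[2*val - 4] != 9 and 6*val <= store(data, 1, 8*val - 24)[2*val + 4] + 12)) and ((not (2*val < -2 or val + x = 1)) -> ((not (x <= val + 5)) and 2*store(data, 1, 4*x + 4)[x + 3] != 9 and 5*x <= store(data, 1, 4*x + 4)[-2*val + 2*x - 6] + 4*val + 25)))) and ((not (val <= 0)) -> (2*store(data, 1, 4*x + 4)[x + 3] != 9 and 4*val + x <= store(data, 1, 4*x + 4)[2*val + 4] + 5))
Answer: WP = (val <= 0 -> (((2*val < -2 or val + x = 1) -> ((not (val <= 0)) and 2*store(data, 1, 8*val - 24)[2*val - 4] != 9 and 6*val <= store(data, 1, 8*val - 24)[2*val + 4] + 12)) and ((not (2*val < -2 or val + x = 1)) -> ((not (x <= val + 5)) and 2*store(data, 1, 4*x + 4)[x + 3] != 9 and 5*x <= store(data, 1, 4*x + 4)[-2*val + 2*x - 6] + 4*val + 25)))) and ((not (val <= 0)) -> (2*store(data, 1, 4*x + 4)[x + 3] != 9 and 4*val + x <= store(data, 1, 4*x + 4)[2*val + 4] + 5))


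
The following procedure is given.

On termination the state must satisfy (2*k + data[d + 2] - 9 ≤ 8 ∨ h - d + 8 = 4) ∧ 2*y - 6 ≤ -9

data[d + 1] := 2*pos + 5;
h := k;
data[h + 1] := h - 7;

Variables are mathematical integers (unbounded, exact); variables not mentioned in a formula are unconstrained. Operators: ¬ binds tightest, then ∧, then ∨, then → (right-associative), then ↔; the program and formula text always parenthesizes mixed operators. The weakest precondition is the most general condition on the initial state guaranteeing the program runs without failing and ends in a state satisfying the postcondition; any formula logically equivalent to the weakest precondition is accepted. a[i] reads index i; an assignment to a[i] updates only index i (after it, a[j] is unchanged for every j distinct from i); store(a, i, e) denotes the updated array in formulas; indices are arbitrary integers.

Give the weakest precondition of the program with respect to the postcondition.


Working backward. After the program, the postcondition (2*k + data[d + 2] - 9 ≤ 8 ∨ h - d + 8 = 4) ∧ 2*y - 6 ≤ -9 must hold; in canonical form it is (data[d + 2] + 2*k ≤ 17 ∨ h = d - 4) ∧ 2*y ≤ -3.
Before data[h + 1] := h - 7: (store(data, h + 1, h - 7)[d + 2] + 2*k ≤ 17 ∨ h = d - 4) ∧ 2*y ≤ -3
Before h := k: (store(data, k + 1, k - 7)[d + 2] + 2*k ≤ 17 ∨ k = d - 4) ∧ 2*y ≤ -3
Before data[d + 1] := 2*pos + 5: (store(store(data, d + 1, 2*pos + 5), k + 1, k - 7)[d + 2] + 2*k ≤ 17 ∨ k = d - 4) ∧ 2*y ≤ -3
Answer: WP = (store(store(data, d + 1, 2*pos + 5), k + 1, k - 7)[d + 2] + 2*k ≤ 17 ∨ k = d - 4) ∧ 2*y ≤ -3


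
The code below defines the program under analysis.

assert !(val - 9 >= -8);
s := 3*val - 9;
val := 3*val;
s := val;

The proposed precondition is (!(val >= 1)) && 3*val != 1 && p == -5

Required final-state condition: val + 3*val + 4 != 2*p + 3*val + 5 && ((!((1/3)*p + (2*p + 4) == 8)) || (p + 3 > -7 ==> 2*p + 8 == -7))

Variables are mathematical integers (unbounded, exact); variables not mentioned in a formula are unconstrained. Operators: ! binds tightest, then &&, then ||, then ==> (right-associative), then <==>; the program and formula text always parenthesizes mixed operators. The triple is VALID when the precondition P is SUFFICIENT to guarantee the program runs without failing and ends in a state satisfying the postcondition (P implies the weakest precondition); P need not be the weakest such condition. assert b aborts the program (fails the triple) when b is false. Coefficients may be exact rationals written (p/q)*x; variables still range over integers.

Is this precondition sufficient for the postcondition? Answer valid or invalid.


Working backward. After the program, the postcondition val + 3*val + 4 != 2*p + 3*val + 5 && ((!((1/3)*p + (2*p + 4) == 8)) || (p + 3 > -7 ==> 2*p + 8 == -7)) must hold; in canonical form it is val != 2*p + 1 && ((!((7/3)*p == 4)) || (p > -10 ==> 2*p == -15)).
Before s := val: val != 2*p + 1 && ((!((7/3)*p == 4)) || (p > -10 ==> 2*p == -15))
Before val := 3*val: 3*val != 2*p + 1 && ((!((7/3)*p == 4)) || (p > -10 ==> 2*p == -15))
Before s := 3*val - 9: 3*val != 2*p + 1 && ((!((7/3)*p == 4)) || (p > -10 ==> 2*p == -15))
Before assert !(val - 9 >= -8): (!(val >= 1)) && 3*val != 2*p + 1 && ((!((7/3)*p == 4)) || (p > -10 ==> 2*p == -15))
The weakest precondition is (!(val >= 1)) && 3*val != 2*p + 1 && ((!((7/3)*p == 4)) || (p > -10 ==> 2*p == -15)).
Check whether (!(val >= 1)) && 3*val != 1 && p == -5 implies it.
Countermodel: at the initial state p = -5, val = -3, the precondition holds but the weakest precondition fails.
Answer: invalid


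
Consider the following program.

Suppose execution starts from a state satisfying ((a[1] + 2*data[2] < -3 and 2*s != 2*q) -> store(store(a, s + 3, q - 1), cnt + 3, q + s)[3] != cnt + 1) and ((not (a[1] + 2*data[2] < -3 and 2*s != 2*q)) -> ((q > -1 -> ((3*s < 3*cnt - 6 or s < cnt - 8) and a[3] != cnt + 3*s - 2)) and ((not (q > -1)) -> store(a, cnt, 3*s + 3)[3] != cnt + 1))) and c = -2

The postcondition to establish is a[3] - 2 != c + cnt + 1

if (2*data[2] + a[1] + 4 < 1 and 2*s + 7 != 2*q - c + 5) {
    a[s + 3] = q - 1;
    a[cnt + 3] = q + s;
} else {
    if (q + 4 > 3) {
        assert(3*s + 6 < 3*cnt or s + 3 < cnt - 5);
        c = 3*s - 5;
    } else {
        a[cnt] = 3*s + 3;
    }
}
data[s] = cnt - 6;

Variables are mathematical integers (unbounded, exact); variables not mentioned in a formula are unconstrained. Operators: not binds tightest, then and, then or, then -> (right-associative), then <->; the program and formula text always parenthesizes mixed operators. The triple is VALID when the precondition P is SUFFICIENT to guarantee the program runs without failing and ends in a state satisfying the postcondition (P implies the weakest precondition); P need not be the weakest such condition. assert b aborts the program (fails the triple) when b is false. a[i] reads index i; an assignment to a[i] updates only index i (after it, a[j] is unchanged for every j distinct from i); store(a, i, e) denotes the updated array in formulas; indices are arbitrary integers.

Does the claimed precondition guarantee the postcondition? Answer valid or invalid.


Working backward. After the program, the postcondition a[3] - 2 != c + cnt + 1 must hold; in canonical form it is a[3] != c + cnt + 3.
Before data[s] := cnt - 6: a[3] != c + cnt + 3
Then branch requires store(store(a, s + 3, q - 1), cnt + 3, q + s)[3] != c + cnt + 3; else branch requires (q > -1 -> ((3*s < 3*cnt - 6 or s < cnt - 8) and a[3] != cnt + 3*s - 2)) and ((not (q > -1)) -> store(a, cnt, 3*s + 3)[3] != c + cnt + 3).
Before the if: ((a[1] + 2*data[2] < -3 and c + 2*s != 2*q - 2) -> store(store(a, s + 3, q - 1), cnt + 3, q + s)[3] != c + cnt + 3) and ((not (a[1] + 2*data[2] < -3 and c + 2*s != 2*q - 2)) -> ((q > -1 -> ((3*s < 3*cnt - 6 or s < cnt - 8) and a[3] != cnt + 3*s - 2)) and ((not (q > -1)) -> store(a, cnt, 3*s + 3)[3] != c + cnt + 3)))
The weakest precondition is ((a[1] + 2*data[2] < -3 and c + 2*s != 2*q - 2) -> store(store(a, s + 3, q - 1), cnt + 3, q + s)[3] != c + cnt + 3) and ((not (a[1] + 2*data[2] < -3 and c + 2*s != 2*q - 2)) -> ((q > -1 -> ((3*s < 3*cnt - 6 or s < cnt - 8) and a[3] != cnt + 3*s - 2)) and ((not (q > -1)) -> store(a, cnt, 3*s + 3)[3] != c + cnt + 3))).
Check whether ((a[1] + 2*data[2] < -3 and 2*s != 2*q) -> store(store(a, s + 3, q - 1), cnt + 3, q + s)[3] != cnt + 1) and ((not (a[1] + 2*data[2] < -3 and 2*s != 2*q)) -> ((q > -1 -> ((3*s < 3*cnt - 6 or s < cnt - 8) and a[3] != cnt + 3*s - 2)) and ((not (q > -1)) -> store(a, cnt, 3*s + 3)[3] != cnt + 1))) and c = -2 implies it.
Every state satisfying the precondition satisfies the weakest precondition: the implication holds.
Answer: valid


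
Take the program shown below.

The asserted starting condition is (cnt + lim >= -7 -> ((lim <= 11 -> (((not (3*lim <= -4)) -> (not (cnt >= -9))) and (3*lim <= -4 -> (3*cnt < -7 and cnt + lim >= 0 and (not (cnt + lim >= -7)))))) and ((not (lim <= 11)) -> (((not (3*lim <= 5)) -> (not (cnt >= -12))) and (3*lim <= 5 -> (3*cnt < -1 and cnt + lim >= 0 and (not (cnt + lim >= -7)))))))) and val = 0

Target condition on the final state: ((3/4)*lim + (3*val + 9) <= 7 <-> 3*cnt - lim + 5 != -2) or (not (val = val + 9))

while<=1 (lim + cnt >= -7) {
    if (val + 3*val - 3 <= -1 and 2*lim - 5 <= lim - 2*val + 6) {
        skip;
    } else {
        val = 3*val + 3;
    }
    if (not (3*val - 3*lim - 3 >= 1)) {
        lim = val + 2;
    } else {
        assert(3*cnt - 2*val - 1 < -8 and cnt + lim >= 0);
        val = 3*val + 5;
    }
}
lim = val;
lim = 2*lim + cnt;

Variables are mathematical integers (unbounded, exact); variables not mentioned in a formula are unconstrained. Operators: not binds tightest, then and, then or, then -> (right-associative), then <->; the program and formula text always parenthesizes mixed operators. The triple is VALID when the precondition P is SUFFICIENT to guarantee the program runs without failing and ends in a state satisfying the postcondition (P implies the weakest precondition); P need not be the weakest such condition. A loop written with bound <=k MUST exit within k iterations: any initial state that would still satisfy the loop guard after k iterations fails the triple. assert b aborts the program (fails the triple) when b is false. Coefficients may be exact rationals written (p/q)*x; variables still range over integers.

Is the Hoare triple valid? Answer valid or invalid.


Working backward. After the program, the postcondition ((3/4)*lim + (3*val + 9) <= 7 <-> 3*cnt - lim + 5 != -2) or (not (val = val + 9)) must hold; in canonical form it is true.
Before lim := 2*lim + cnt: true
Before lim := val: true
Before the loop (bound <=1), unroll the exhaustion recursion (WP_0 = exit-now case; WP_j = one more guarded iteration, up to j = 1):
  WP_0: not (cnt + lim >= -7)
  WP_1: cnt + lim >= -7 -> (((4*val <= 2 and lim + 2*val <= 11) -> (((not (3*val >= 3*lim + 4)) -> (not (cnt + val >= -9))) and (3*val >= 3*lim + 4 -> (3*cnt < 2*val - 7 and cnt + lim >= 0 and (not (cnt + lim >= -7)))))) and ((not (4*val <= 2 and lim + 2*val <= 11)) -> (((not (9*val >= 3*lim - 5)) -> (not (cnt + 3*val >= -12))) and (9*val >= 3*lim - 5 -> (3*cnt < 6*val - 1 and cnt + lim >= 0 and (not (cnt + lim >= -7)))))))
So before the loop: cnt + lim >= -7 -> (((4*val <= 2 and lim + 2*val <= 11) -> (((not (3*val >= 3*lim + 4)) -> (not (cnt + val >= -9))) and (3*val >= 3*lim + 4 -> (3*cnt < 2*val - 7 and cnt + lim >= 0 and (not (cnt + lim >= -7)))))) and ((not (4*val <= 2 and lim + 2*val <= 11)) -> (((not (9*val >= 3*lim - 5)) -> (not (cnt + 3*val >= -12))) and (9*val >= 3*lim - 5 -> (3*cnt < 6*val - 1 and cnt + lim >= 0 and (not (cnt + lim >= -7)))))))
The weakest precondition is cnt + lim >= -7 -> (((4*val <= 2 and lim + 2*val <= 11) -> (((not (3*val >= 3*lim + 4)) -> (not (cnt + val >= -9))) and (3*val >= 3*lim + 4 -> (3*cnt < 2*val - 7 and cnt + lim >= 0 and (not (cnt + lim >= -7)))))) and ((not (4*val <= 2 and lim + 2*val <= 11)) -> (((not (9*val >= 3*lim - 5)) -> (not (cnt + 3*val >= -12))) and (9*val >= 3*lim - 5 -> (3*cnt < 6*val - 1 and cnt + lim >= 0 and (not (cnt + lim >= -7))))))).
Check whether (cnt + lim >= -7 -> ((lim <= 11 -> (((not (3*lim <= -4)) -> (not (cnt >= -9))) and (3*lim <= -4 -> (3*cnt < -7 and cnt + lim >= 0 and (not (cnt + lim >= -7)))))) and ((not (lim <= 11)) -> (((not (3*lim <= 5)) -> (not (cnt >= -12))) and (3*lim <= 5 -> (3*cnt < -1 and cnt + lim >= 0 and (not (cnt + lim >= -7)))))))) and val = 0 implies it.
Every state satisfying the precondition satisfies the weakest precondition: the implication holds.
Answer: valid


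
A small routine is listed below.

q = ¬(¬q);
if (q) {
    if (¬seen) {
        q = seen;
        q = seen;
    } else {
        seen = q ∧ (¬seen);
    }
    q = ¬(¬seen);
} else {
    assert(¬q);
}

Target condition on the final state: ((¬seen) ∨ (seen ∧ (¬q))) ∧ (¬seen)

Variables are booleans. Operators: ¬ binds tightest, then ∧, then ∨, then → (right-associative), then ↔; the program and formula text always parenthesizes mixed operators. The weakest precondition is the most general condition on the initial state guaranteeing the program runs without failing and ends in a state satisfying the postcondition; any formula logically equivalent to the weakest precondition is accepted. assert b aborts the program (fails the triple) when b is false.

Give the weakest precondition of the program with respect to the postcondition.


Working backward. After the program, ((¬seen) ∨ (seen ∧ (¬q))) ∧ (¬seen) must hold.
Then branch requires seen → (((¬(q ∧ (¬seen))) ∨ (q ∧ (¬seen) ∧ (¬(q ∧ (¬seen))))) ∧ (¬(q ∧ (¬seen)))); else branch requires (¬q) ∧ ((¬seen) ∨ (seen ∧ (¬q))) ∧ (¬seen).
Before the if: (q → (seen → (((¬(q ∧ (¬seen))) ∨ (q ∧ (¬seen) ∧ (¬(q ∧ (¬seen))))) ∧ (¬(q ∧ (¬seen)))))) ∧ ((¬q) → ((¬q) ∧ ((¬seen) ∨ (seen ∧ (¬q))) ∧ (¬seen)))
Before q := ¬(¬q): (q → (seen → (((¬(q ∧ (¬seen))) ∨ (q ∧ (¬seen) ∧ (¬(q ∧ (¬seen))))) ∧ (¬(q ∧ (¬seen)))))) ∧ ((¬q) → ((¬q) ∧ ((¬seen) ∨ (seen ∧ (¬q))) ∧ (¬seen)))
Answer: WP = (q → (seen → (((¬(q ∧ (¬seen))) ∨ (q ∧ (¬seen) ∧ (¬(q ∧ (¬seen))))) ∧ (¬(q ∧ (¬seen)))))) ∧ ((¬q) → ((¬q) ∧ ((¬seen) ∨ (seen ∧ (¬q))) ∧ (¬seen)))


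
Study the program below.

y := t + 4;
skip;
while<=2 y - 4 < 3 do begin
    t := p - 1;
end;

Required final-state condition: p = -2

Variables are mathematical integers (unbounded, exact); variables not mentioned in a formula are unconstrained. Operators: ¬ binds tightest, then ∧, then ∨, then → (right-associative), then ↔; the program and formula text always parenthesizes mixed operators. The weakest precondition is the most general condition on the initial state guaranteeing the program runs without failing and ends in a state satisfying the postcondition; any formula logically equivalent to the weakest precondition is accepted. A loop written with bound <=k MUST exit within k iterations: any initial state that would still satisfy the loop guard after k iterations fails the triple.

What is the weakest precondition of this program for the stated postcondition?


Working backward. After the program, p = -2 must hold.
Before the loop (bound <=2), unroll the exhaustion recursion (WP_0 = exit-now case; WP_j = one more guarded iteration, up to j = 2):
  WP_0: (¬(y < 7)) ∧ p = -2
  WP_1: (y < 7 → ((¬(y < 7)) ∧ p = -2)) ∧ ((¬(y < 7)) → p = -2)
  WP_2: (y < 7 → ((y < 7 → ((¬(y < 7)) ∧ p = -2)) ∧ ((¬(y < 7)) → p = -2))) ∧ ((¬(y < 7)) → p = -2)
So before the loop: (y < 7 → ((y < 7 → ((¬(y < 7)) ∧ p = -2)) ∧ ((¬(y < 7)) → p = -2))) ∧ ((¬(y < 7)) → p = -2)
Before skip: (y < 7 → ((y < 7 → ((¬(y < 7)) ∧ p = -2)) ∧ ((¬(y < 7)) → p = -2))) ∧ ((¬(y < 7)) → p = -2)
Before y := t + 4: (t < 3 → ((t < 3 → ((¬(t < 3)) ∧ p = -2)) ∧ ((¬(t < 3)) → p = -2))) ∧ ((¬(t < 3)) → p = -2)
Answer: WP = (t < 3 → ((t < 3 → ((¬(t < 3)) ∧ p = -2)) ∧ ((¬(t < 3)) → p = -2))) ∧ ((¬(t < 3)) → p = -2)


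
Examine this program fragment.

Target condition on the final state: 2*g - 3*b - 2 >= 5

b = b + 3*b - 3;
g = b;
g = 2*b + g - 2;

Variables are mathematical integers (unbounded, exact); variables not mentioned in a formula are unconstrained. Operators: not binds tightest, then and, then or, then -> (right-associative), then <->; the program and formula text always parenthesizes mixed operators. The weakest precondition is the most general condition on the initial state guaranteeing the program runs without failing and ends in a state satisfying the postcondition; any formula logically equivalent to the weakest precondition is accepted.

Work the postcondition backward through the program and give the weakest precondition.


Working backward. After the program, the postcondition 2*g - 3*b - 2 >= 5 must hold; in canonical form it is 2*g >= 3*b + 7.
Before g := 2*b + g - 2: b + 2*g >= 11
Before g := b: 3*b >= 11
Before b := b + 3*b - 3: 12*b >= 20
Answer: WP = 12*b >= 20


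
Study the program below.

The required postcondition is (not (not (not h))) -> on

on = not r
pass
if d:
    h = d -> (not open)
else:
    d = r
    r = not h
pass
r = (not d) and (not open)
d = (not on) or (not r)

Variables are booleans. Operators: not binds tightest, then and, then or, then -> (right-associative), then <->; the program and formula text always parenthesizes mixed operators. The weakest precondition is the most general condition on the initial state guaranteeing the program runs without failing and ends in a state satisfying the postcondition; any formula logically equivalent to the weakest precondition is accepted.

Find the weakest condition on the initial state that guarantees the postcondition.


Working backward. After the program, the postcondition (not (not (not h))) -> on must hold; in canonical form it is (not h) -> on.
Before d := (not on) or (not r): (not h) -> on
Before r := (not d) and (not open): (not h) -> on
Before skip: (not h) -> on
Then branch requires (not (d -> (not open))) -> on; else branch requires (not h) -> on.
Before the if: (d -> ((not (d -> (not open))) -> on)) and ((not d) -> ((not h) -> on))
Before skip: (d -> ((not (d -> (not open))) -> on)) and ((not d) -> ((not h) -> on))
Before on := not r: (d -> ((not (d -> (not open))) -> (not r))) and ((not d) -> ((not h) -> (not r)))
Answer: WP = (d -> ((not (d -> (not open))) -> (not r))) and ((not d) -> ((not h) -> (not r)))


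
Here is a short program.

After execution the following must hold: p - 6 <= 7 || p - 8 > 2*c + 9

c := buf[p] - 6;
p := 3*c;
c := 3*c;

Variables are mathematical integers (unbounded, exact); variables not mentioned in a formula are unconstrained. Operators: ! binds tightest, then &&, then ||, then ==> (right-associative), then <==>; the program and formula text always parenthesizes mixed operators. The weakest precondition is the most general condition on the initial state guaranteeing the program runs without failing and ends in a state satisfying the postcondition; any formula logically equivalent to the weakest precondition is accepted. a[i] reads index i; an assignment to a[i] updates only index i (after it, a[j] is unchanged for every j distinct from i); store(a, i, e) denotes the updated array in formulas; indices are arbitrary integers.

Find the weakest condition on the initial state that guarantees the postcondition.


Working backward. After the program, the postcondition p - 6 <= 7 || p - 8 > 2*c + 9 must hold; in canonical form it is p <= 13 || p > 2*c + 17.
Before c := 3*c: p <= 13 || p > 6*c + 17
Before p := 3*c: 3*c <= 13 || 3*c < -17
Before c := buf[p] - 6: 3*buf[p] <= 31 || 3*buf[p] < 1
Answer: WP = 3*buf[p] <= 31 || 3*buf[p] < 1


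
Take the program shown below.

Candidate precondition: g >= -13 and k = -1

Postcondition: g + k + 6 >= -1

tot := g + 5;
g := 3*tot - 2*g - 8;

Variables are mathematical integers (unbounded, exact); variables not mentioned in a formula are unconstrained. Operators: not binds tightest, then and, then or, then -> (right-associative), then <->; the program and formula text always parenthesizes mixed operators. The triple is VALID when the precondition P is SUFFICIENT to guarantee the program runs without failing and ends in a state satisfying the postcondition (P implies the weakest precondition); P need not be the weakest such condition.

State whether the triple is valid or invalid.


Working backward. After the program, the postcondition g + k + 6 >= -1 must hold; in canonical form it is g + k >= -7.
Before g := 3*tot - 2*g - 8: k + 3*tot >= 2*g + 1
Before tot := g + 5: g + k >= -14
The weakest precondition is g + k >= -14.
Check whether g >= -13 and k = -1 implies it.
Every state satisfying the precondition satisfies the weakest precondition: the implication holds.
Answer: valid


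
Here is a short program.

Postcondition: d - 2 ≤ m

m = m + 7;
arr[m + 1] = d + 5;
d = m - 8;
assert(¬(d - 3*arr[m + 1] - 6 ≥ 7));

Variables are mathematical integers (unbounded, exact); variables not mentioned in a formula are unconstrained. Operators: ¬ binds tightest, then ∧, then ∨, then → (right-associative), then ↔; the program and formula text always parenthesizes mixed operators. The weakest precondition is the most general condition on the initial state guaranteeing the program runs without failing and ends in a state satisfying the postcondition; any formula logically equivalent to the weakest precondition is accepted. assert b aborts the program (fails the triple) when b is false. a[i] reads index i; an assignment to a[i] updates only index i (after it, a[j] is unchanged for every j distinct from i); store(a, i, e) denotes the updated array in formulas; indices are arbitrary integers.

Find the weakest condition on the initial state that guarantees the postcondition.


Working backward. After the program, the postcondition d - 2 ≤ m must hold; in canonical form it is d ≤ m + 2.
Before assert ¬(d - 3*arr[m + 1] - 6 ≥ 7): (¬(d ≥ 3*arr[m + 1] + 13)) ∧ d ≤ m + 2
Before d := m - 8: ¬(m ≥ 3*arr[m + 1] + 21)
Before arr[m + 1] := d + 5: ¬(m ≥ 3*store(arr, m + 1, d + 5)[m + 1] + 21)
Before m := m + 7: ¬(m ≥ 3*store(arr, m + 8, d + 5)[m + 8] + 14)
Answer: WP = ¬(m ≥ 3*store(arr, m + 8, d + 5)[m + 8] + 14)


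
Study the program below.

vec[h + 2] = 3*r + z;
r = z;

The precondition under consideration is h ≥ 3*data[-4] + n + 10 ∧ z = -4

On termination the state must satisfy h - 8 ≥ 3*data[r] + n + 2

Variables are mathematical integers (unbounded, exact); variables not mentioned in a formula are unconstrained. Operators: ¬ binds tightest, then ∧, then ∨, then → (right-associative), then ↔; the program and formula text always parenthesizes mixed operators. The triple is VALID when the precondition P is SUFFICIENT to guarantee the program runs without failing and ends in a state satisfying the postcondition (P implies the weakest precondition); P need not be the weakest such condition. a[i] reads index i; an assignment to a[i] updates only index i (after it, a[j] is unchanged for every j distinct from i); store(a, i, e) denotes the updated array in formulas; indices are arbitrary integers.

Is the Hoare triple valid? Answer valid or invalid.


Working backward. After the program, the postcondition h - 8 ≥ 3*data[r] + n + 2 must hold; in canonical form it is h ≥ 3*data[r] + n + 10.
Before r := z: h ≥ 3*data[z] + n + 10
Before vec[h + 2] := 3*r + z: h ≥ 3*data[z] + n + 10
The weakest precondition is h ≥ 3*data[z] + n + 10.
Check whether h ≥ 3*data[-4] + n + 10 ∧ z = -4 implies it.
Every state satisfying the precondition satisfies the weakest precondition: the implication holds.
Answer: valid


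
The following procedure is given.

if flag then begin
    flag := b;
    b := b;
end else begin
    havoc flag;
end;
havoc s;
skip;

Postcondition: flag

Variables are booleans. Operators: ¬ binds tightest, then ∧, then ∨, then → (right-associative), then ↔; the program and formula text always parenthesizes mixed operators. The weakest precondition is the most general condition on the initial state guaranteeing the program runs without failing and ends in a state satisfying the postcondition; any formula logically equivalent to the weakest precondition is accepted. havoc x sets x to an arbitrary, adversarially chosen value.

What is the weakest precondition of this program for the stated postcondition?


Working backward. After the program, flag must hold.
Before skip: flag
Before havoc s: flag
Then branch requires b; else branch requires false.
Before the if: (flag → b) ∧ flag
Answer: WP = (flag → b) ∧ flag


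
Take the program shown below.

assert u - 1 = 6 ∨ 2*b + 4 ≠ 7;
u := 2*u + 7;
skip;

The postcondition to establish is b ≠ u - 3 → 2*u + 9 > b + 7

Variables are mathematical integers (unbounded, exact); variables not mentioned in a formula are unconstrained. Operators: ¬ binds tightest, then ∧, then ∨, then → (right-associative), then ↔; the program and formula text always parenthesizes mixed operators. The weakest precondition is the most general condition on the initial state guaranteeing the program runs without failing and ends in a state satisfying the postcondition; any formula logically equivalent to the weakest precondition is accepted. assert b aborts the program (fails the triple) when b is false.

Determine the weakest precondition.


Working backward. After the program, the postcondition b ≠ u - 3 → 2*u + 9 > b + 7 must hold; in canonical form it is b ≠ u - 3 → 2*u > b - 2.
Before skip: b ≠ u - 3 → 2*u > b - 2
Before u := 2*u + 7: b ≠ 2*u + 4 → 4*u > b - 16
Before assert u - 1 = 6 ∨ 2*b + 4 ≠ 7: (u = 7 ∨ 2*b ≠ 3) ∧ (b ≠ 2*u + 4 → 4*u > b - 16)
Answer: WP = (u = 7 ∨ 2*b ≠ 3) ∧ (b ≠ 2*u + 4 → 4*u > b - 16)


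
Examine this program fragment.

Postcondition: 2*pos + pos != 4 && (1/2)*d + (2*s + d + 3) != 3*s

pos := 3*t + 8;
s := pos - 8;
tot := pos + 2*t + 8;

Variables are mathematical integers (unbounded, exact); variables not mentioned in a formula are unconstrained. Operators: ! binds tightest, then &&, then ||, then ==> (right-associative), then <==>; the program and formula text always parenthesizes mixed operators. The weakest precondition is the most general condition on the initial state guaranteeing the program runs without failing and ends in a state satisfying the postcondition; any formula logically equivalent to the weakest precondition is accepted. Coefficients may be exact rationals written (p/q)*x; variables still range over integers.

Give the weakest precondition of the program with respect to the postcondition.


Working backward. After the program, the postcondition 2*pos + pos != 4 && (1/2)*d + (2*s + d + 3) != 3*s must hold; in canonical form it is 3*pos != 4 && (3/2)*d != s - 3.
Before tot := pos + 2*t + 8: 3*pos != 4 && (3/2)*d != s - 3
Before s := pos - 8: 3*pos != 4 && (3/2)*d != pos - 11
Before pos := 3*t + 8: 9*t != -20 && (3/2)*d != 3*t - 3
Answer: WP = 9*t != -20 && (3/2)*d != 3*t - 3


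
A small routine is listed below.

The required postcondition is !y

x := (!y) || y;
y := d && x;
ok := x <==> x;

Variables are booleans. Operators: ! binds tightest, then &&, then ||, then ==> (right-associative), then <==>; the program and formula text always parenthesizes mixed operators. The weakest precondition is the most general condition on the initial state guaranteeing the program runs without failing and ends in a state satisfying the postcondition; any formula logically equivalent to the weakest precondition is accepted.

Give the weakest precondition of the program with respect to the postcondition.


Working backward. After the program, !y must hold.
Before ok := x <==> x: !y
Before y := d && x: !(d && x)
Before x := (!y) || y: !d
Answer: WP = !d
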